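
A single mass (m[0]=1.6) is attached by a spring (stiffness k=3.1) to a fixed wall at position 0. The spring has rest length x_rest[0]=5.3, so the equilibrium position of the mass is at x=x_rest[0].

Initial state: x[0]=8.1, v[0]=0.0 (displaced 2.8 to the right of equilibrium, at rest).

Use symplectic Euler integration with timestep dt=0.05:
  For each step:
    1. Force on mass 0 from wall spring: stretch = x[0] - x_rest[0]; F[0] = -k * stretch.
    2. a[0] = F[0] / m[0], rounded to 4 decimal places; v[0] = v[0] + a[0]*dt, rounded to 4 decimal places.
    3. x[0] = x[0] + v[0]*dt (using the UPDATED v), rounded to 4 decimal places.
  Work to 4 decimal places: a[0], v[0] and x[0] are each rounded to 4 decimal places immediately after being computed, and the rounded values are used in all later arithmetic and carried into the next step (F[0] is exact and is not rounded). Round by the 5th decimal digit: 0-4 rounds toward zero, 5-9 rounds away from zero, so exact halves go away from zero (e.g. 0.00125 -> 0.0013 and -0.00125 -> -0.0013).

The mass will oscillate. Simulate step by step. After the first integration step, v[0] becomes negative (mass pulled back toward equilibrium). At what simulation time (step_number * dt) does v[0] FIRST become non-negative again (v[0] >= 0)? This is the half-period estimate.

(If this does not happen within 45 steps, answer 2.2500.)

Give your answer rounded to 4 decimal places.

Answer: 2.2500

Derivation:
Step 0: x=[8.1000] v=[0.0000]
Step 1: x=[8.0864] v=[-0.2713]
Step 2: x=[8.0593] v=[-0.5412]
Step 3: x=[8.0189] v=[-0.8085]
Step 4: x=[7.9653] v=[-1.0719]
Step 5: x=[7.8988] v=[-1.3301]
Step 6: x=[7.8197] v=[-1.5819]
Step 7: x=[7.7284] v=[-1.8260]
Step 8: x=[7.6253] v=[-2.0613]
Step 9: x=[7.5110] v=[-2.2866]
Step 10: x=[7.3860] v=[-2.5008]
Step 11: x=[7.2509] v=[-2.7029]
Step 12: x=[7.1063] v=[-2.8919]
Step 13: x=[6.9530] v=[-3.0669]
Step 14: x=[6.7917] v=[-3.2270]
Step 15: x=[6.6231] v=[-3.3715]
Step 16: x=[6.4481] v=[-3.4997]
Step 17: x=[6.2676] v=[-3.6109]
Step 18: x=[6.0824] v=[-3.7046]
Step 19: x=[5.8934] v=[-3.7804]
Step 20: x=[5.7015] v=[-3.8379]
Step 21: x=[5.5077] v=[-3.8768]
Step 22: x=[5.3129] v=[-3.8969]
Step 23: x=[5.1180] v=[-3.8982]
Step 24: x=[4.9240] v=[-3.8806]
Step 25: x=[4.7318] v=[-3.8442]
Step 26: x=[4.5423] v=[-3.7892]
Step 27: x=[4.3565] v=[-3.7158]
Step 28: x=[4.1753] v=[-3.6244]
Step 29: x=[3.9995] v=[-3.5154]
Step 30: x=[3.8300] v=[-3.3894]
Step 31: x=[3.6677] v=[-3.2470]
Step 32: x=[3.5133] v=[-3.0889]
Step 33: x=[3.3675] v=[-2.9158]
Step 34: x=[3.2311] v=[-2.7286]
Step 35: x=[3.1047] v=[-2.5282]
Step 36: x=[2.9889] v=[-2.3155]
Step 37: x=[2.8843] v=[-2.0916]
Step 38: x=[2.7914] v=[-1.8576]
Step 39: x=[2.7107] v=[-1.6146]
Step 40: x=[2.6425] v=[-1.3638]
Step 41: x=[2.5872] v=[-1.1064]
Step 42: x=[2.5450] v=[-0.8436]
Step 43: x=[2.5162] v=[-0.5767]
Step 44: x=[2.5009] v=[-0.3070]
Step 45: x=[2.4991] v=[-0.0358]
v[0] did not become non-negative within 45 steps; using fallback time=2.2500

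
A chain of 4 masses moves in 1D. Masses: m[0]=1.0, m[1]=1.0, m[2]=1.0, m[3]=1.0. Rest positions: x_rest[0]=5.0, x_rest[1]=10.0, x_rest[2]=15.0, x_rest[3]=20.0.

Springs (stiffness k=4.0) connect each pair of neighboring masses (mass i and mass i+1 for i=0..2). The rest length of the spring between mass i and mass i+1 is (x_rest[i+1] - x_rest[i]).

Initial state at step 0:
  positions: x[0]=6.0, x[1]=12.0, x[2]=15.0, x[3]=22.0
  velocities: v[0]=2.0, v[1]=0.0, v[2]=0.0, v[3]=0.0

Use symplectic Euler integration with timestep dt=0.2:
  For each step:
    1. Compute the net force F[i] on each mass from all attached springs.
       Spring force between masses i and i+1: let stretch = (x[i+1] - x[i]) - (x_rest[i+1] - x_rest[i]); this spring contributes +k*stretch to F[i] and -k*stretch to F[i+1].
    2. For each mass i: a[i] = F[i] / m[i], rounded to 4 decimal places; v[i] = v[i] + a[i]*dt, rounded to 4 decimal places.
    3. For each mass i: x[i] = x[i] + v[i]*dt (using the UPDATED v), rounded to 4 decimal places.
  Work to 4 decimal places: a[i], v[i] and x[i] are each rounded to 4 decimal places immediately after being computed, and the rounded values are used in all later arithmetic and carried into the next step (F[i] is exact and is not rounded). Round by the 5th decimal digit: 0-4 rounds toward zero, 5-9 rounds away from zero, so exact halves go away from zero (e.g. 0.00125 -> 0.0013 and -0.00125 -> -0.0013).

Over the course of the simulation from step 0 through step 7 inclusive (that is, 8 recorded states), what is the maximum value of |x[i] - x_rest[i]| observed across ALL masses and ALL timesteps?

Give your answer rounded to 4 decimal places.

Step 0: x=[6.0000 12.0000 15.0000 22.0000] v=[2.0000 0.0000 0.0000 0.0000]
Step 1: x=[6.5600 11.5200 15.6400 21.6800] v=[2.8000 -2.4000 3.2000 -1.6000]
Step 2: x=[7.1136 10.9056 16.5872 21.1936] v=[2.7680 -3.0720 4.7360 -2.4320]
Step 3: x=[7.4739 10.5935 17.3624 20.7702] v=[1.8016 -1.5603 3.8758 -2.1171]
Step 4: x=[7.5334 10.8653 17.5998 20.6015] v=[0.2973 1.3591 1.1869 -0.8433]
Step 5: x=[7.3260 11.6815 17.2399 20.7526] v=[-1.0372 4.0812 -1.7993 0.7553]
Step 6: x=[7.0154 12.6902 16.5527 21.1416] v=[-1.5528 5.0435 -3.4359 1.9451]
Step 7: x=[6.8128 13.4089 15.9817 21.5964] v=[-1.0130 3.5937 -2.8548 2.2740]
Max displacement = 3.4089

Answer: 3.4089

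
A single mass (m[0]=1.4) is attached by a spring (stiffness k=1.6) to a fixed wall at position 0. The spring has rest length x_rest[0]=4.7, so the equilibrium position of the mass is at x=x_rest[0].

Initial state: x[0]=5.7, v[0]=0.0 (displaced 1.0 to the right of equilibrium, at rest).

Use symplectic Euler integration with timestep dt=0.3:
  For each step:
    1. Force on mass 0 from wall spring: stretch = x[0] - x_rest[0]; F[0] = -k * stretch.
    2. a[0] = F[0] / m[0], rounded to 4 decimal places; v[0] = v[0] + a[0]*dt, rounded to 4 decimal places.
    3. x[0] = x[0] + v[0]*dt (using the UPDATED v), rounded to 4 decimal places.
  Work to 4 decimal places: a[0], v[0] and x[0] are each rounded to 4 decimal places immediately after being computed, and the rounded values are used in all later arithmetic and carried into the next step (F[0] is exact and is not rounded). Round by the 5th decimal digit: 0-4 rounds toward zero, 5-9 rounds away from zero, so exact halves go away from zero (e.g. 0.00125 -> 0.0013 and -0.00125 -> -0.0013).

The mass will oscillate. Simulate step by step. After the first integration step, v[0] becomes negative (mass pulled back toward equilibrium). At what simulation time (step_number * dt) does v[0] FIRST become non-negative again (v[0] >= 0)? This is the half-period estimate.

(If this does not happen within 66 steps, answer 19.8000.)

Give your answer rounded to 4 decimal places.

Answer: 3.0000

Derivation:
Step 0: x=[5.7000] v=[0.0000]
Step 1: x=[5.5971] v=[-0.3429]
Step 2: x=[5.4020] v=[-0.6505]
Step 3: x=[5.1346] v=[-0.8912]
Step 4: x=[4.8225] v=[-1.0402]
Step 5: x=[4.4978] v=[-1.0822]
Step 6: x=[4.1939] v=[-1.0129]
Step 7: x=[3.9421] v=[-0.8394]
Step 8: x=[3.7683] v=[-0.5795]
Step 9: x=[3.6903] v=[-0.2601]
Step 10: x=[3.7161] v=[0.0861]
First v>=0 after going negative at step 10, time=3.0000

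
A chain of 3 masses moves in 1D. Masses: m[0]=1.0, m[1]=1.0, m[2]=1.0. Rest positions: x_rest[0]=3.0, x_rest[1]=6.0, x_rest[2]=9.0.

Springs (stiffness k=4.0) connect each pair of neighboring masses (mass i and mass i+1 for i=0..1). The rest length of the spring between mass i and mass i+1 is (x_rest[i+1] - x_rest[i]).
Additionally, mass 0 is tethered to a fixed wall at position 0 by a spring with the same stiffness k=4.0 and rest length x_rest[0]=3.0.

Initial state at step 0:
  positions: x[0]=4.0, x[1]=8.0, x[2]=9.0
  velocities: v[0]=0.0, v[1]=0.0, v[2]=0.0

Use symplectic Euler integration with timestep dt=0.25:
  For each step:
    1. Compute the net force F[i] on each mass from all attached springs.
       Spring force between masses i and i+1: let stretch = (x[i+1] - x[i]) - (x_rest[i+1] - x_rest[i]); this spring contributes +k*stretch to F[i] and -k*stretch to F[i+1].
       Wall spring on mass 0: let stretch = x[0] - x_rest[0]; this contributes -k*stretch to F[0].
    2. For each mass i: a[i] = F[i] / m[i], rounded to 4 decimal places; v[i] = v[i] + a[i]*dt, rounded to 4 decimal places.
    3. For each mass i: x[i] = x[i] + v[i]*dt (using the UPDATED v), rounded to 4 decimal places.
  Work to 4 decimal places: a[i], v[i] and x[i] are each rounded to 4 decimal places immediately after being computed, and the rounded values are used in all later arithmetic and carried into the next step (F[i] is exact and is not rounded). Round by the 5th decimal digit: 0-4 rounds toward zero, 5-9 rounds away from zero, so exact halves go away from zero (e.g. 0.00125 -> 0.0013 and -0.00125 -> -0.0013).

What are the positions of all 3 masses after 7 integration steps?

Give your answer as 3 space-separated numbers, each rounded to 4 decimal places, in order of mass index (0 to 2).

Answer: 2.5590 6.4745 8.6068

Derivation:
Step 0: x=[4.0000 8.0000 9.0000] v=[0.0000 0.0000 0.0000]
Step 1: x=[4.0000 7.2500 9.5000] v=[0.0000 -3.0000 2.0000]
Step 2: x=[3.8125 6.2500 10.1875] v=[-0.7500 -4.0000 2.7500]
Step 3: x=[3.2813 5.6250 10.6406] v=[-2.1250 -2.5000 1.8125]
Step 4: x=[2.5157 5.6680 10.5898] v=[-3.0626 0.1719 -0.2031]
Step 5: x=[1.9092 6.1534 10.0586] v=[-2.4260 1.9414 -2.1249]
Step 6: x=[1.8865 6.5540 9.3011] v=[-0.0910 1.6024 -3.0301]
Step 7: x=[2.5590 6.4745 8.6068] v=[2.6900 -0.3180 -2.7772]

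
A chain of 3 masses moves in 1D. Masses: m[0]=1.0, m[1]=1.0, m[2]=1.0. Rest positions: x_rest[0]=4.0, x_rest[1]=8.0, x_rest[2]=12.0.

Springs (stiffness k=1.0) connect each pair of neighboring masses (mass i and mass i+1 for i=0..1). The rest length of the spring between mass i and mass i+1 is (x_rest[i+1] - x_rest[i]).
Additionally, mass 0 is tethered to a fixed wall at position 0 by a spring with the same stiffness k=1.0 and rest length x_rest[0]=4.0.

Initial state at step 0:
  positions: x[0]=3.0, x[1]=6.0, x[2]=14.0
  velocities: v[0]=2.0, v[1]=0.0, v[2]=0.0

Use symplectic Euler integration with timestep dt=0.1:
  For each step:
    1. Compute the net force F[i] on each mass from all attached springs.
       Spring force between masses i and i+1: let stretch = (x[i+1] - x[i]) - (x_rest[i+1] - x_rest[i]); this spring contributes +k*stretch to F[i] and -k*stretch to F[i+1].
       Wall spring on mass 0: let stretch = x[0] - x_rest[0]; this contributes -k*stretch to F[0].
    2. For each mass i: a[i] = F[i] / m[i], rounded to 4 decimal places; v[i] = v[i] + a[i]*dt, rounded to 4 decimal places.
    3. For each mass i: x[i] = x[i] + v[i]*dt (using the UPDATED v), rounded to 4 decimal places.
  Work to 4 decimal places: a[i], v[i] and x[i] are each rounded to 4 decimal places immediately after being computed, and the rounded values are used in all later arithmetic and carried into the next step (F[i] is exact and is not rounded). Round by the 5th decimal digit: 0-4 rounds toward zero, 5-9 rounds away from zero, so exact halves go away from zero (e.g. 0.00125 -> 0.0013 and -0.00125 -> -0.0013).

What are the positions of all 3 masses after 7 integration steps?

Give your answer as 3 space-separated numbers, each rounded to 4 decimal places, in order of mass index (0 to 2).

Answer: 4.2465 7.3346 12.9911

Derivation:
Step 0: x=[3.0000 6.0000 14.0000] v=[2.0000 0.0000 0.0000]
Step 1: x=[3.2000 6.0500 13.9600] v=[2.0000 0.5000 -0.4000]
Step 2: x=[3.3965 6.1506 13.8809] v=[1.9650 1.0060 -0.7910]
Step 3: x=[3.5866 6.3010 13.7645] v=[1.9008 1.5036 -1.1640]
Step 4: x=[3.7680 6.4989 13.6135] v=[1.8136 1.9785 -1.5104]
Step 5: x=[3.9390 6.7406 13.4313] v=[1.7099 2.4169 -1.8219]
Step 6: x=[4.0986 7.0212 13.2222] v=[1.5962 2.8058 -2.0910]
Step 7: x=[4.2465 7.3346 12.9911] v=[1.4786 3.1336 -2.3111]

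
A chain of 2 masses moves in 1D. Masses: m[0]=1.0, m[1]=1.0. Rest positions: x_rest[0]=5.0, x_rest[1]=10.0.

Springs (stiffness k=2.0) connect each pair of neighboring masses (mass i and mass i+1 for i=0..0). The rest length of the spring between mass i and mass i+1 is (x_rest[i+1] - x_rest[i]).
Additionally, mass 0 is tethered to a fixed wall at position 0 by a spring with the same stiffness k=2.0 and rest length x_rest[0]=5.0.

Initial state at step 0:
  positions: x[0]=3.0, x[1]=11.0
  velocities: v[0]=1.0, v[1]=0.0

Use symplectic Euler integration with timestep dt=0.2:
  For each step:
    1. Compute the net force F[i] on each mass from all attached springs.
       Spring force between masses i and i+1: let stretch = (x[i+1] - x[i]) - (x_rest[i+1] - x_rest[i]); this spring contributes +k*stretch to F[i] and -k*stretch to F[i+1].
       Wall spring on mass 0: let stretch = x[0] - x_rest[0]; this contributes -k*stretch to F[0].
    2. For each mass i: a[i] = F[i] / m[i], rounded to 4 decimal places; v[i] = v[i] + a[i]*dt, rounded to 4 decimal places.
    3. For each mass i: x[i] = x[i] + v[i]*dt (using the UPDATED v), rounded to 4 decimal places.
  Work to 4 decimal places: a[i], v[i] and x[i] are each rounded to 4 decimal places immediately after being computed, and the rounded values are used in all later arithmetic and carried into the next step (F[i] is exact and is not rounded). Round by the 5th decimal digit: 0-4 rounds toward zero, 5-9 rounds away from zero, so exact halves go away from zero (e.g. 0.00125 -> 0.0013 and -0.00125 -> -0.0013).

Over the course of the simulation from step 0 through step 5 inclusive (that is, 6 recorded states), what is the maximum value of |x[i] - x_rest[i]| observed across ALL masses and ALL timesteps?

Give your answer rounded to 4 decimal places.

Answer: 2.0274

Derivation:
Step 0: x=[3.0000 11.0000] v=[1.0000 0.0000]
Step 1: x=[3.6000 10.7600] v=[3.0000 -1.2000]
Step 2: x=[4.4848 10.3472] v=[4.4240 -2.0640]
Step 3: x=[5.4798 9.8654] v=[4.9750 -2.4090]
Step 4: x=[6.3873 9.4328] v=[4.5373 -2.1632]
Step 5: x=[7.0274 9.1565] v=[3.2006 -1.3814]
Max displacement = 2.0274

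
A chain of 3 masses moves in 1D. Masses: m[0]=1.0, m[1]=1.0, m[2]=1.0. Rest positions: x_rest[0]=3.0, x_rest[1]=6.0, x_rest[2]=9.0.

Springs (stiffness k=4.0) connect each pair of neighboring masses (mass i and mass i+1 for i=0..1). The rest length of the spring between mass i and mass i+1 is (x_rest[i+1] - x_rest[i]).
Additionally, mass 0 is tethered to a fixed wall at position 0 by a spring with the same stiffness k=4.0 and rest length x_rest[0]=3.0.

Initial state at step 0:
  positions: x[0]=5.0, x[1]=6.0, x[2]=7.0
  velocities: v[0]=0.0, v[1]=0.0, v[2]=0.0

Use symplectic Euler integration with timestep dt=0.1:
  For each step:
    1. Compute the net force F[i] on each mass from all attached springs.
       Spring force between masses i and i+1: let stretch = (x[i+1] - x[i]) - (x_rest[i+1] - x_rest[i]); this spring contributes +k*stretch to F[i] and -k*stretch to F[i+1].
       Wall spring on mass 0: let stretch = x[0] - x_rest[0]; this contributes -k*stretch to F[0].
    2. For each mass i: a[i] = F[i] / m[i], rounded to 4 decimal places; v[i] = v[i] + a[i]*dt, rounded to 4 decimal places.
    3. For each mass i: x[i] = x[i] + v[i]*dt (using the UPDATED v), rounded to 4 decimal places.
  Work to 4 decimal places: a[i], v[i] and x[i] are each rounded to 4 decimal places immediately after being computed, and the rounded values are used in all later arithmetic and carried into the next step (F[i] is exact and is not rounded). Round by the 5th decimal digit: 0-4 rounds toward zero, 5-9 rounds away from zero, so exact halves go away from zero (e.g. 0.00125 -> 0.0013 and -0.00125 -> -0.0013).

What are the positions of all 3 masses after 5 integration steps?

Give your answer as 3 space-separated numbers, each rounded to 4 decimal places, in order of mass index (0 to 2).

Answer: 3.0168 5.9051 8.0882

Derivation:
Step 0: x=[5.0000 6.0000 7.0000] v=[0.0000 0.0000 0.0000]
Step 1: x=[4.8400 6.0000 7.0800] v=[-1.6000 0.0000 0.8000]
Step 2: x=[4.5328 5.9968 7.2368] v=[-3.0720 -0.0320 1.5680]
Step 3: x=[4.1029 5.9846 7.4640] v=[-4.2995 -0.1216 2.2720]
Step 4: x=[3.5841 5.9564 7.7520] v=[-5.1880 -0.2825 2.8802]
Step 5: x=[3.0168 5.9051 8.0882] v=[-5.6727 -0.5132 3.3620]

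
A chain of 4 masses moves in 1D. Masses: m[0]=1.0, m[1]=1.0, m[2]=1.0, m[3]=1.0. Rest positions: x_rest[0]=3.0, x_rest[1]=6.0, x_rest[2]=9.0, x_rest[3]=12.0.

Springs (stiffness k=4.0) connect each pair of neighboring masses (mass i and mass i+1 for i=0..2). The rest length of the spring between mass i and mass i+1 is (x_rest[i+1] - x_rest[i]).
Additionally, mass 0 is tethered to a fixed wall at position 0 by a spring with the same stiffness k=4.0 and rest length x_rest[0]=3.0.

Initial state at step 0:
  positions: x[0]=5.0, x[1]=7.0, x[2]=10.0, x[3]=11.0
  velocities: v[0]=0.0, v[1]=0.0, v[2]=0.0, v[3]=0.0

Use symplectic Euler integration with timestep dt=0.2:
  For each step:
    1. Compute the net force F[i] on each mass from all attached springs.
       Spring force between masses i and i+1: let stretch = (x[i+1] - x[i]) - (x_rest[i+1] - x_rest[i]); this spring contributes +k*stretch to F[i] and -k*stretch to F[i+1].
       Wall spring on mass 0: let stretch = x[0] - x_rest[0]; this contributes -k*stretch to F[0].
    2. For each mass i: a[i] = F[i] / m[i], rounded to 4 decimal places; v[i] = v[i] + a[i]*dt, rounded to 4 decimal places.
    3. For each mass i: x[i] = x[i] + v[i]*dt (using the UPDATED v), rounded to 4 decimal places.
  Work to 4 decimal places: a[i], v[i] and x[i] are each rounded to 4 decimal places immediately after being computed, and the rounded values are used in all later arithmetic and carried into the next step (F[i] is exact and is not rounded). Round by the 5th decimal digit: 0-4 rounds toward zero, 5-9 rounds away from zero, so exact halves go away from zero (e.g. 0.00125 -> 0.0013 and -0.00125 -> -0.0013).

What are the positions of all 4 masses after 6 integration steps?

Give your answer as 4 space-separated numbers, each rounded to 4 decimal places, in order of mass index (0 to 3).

Answer: 2.0381 4.8388 9.5014 13.4118

Derivation:
Step 0: x=[5.0000 7.0000 10.0000 11.0000] v=[0.0000 0.0000 0.0000 0.0000]
Step 1: x=[4.5200 7.1600 9.6800 11.3200] v=[-2.4000 0.8000 -1.6000 1.6000]
Step 2: x=[3.7392 7.3008 9.2192 11.8576] v=[-3.9040 0.7040 -2.3040 2.6880]
Step 3: x=[2.9300 7.1787 8.8736 12.4531] v=[-4.0461 -0.6106 -1.7280 2.9773]
Step 4: x=[2.3318 6.6480 8.8295 12.9558] v=[-2.9911 -2.6536 -0.2203 2.5137]
Step 5: x=[2.0511 5.7757 9.0966 13.2783] v=[-1.4036 -4.3614 1.3355 1.6127]
Step 6: x=[2.0381 4.8388 9.5014 13.4118] v=[-0.0648 -4.6844 2.0241 0.6673]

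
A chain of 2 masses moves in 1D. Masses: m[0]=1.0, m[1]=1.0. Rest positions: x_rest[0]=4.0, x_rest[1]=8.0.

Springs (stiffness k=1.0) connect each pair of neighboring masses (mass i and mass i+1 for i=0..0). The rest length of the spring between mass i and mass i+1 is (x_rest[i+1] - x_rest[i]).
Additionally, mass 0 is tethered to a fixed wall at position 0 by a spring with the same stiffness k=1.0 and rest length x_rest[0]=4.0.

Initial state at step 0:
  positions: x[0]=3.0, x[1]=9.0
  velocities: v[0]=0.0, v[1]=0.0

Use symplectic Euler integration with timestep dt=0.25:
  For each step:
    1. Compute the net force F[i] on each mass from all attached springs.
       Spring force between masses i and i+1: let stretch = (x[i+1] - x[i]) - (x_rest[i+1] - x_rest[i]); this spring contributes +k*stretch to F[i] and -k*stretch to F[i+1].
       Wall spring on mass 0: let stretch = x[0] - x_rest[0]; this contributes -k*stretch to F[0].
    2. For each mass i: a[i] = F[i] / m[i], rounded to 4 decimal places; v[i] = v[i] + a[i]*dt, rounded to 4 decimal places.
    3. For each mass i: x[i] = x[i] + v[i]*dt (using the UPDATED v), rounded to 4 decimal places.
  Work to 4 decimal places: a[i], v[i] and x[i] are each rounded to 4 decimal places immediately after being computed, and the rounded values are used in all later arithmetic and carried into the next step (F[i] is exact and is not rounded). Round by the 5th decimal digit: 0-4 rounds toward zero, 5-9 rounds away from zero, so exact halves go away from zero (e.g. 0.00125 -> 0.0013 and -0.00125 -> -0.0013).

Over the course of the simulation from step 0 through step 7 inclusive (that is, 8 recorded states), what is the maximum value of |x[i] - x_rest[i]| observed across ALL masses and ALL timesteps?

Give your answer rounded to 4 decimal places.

Step 0: x=[3.0000 9.0000] v=[0.0000 0.0000]
Step 1: x=[3.1875 8.8750] v=[0.7500 -0.5000]
Step 2: x=[3.5313 8.6445] v=[1.3750 -0.9219]
Step 3: x=[3.9739 8.3445] v=[1.7705 -1.2002]
Step 4: x=[4.4413 8.0213] v=[1.8697 -1.2929]
Step 5: x=[4.8549 7.7243] v=[1.6544 -1.1879]
Step 6: x=[5.1444 7.4980] v=[1.1580 -0.9053]
Step 7: x=[5.2595 7.3746] v=[0.4603 -0.4937]
Max displacement = 1.2595

Answer: 1.2595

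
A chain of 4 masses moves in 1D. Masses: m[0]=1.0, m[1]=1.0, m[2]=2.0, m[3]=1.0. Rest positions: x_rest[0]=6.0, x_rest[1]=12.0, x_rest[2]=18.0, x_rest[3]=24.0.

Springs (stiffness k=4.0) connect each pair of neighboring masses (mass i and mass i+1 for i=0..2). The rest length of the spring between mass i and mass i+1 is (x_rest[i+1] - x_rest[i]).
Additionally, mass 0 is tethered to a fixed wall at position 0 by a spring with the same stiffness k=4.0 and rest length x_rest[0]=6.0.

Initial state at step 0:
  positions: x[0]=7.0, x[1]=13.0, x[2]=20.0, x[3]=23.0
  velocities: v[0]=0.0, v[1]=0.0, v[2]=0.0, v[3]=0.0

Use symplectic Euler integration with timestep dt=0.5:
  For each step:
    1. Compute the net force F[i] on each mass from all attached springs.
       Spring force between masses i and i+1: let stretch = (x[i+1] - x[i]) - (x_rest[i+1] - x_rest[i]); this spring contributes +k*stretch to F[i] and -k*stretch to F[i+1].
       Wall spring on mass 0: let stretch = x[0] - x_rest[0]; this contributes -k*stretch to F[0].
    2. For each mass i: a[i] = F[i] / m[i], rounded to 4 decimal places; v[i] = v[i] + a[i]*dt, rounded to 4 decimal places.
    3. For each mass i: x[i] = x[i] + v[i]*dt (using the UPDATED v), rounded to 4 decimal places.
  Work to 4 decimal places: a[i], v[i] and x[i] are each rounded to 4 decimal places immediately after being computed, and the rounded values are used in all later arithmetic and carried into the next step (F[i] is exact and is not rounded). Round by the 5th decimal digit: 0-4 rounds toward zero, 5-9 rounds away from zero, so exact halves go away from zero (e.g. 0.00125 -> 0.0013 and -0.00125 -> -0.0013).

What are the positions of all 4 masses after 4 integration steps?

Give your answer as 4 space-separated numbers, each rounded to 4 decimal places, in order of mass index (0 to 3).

Step 0: x=[7.0000 13.0000 20.0000 23.0000] v=[0.0000 0.0000 0.0000 0.0000]
Step 1: x=[6.0000 14.0000 18.0000 26.0000] v=[-2.0000 2.0000 -4.0000 6.0000]
Step 2: x=[7.0000 11.0000 18.0000 27.0000] v=[2.0000 -6.0000 0.0000 2.0000]
Step 3: x=[5.0000 11.0000 19.0000 25.0000] v=[-4.0000 0.0000 2.0000 -4.0000]
Step 4: x=[4.0000 13.0000 19.0000 23.0000] v=[-2.0000 4.0000 0.0000 -4.0000]

Answer: 4.0000 13.0000 19.0000 23.0000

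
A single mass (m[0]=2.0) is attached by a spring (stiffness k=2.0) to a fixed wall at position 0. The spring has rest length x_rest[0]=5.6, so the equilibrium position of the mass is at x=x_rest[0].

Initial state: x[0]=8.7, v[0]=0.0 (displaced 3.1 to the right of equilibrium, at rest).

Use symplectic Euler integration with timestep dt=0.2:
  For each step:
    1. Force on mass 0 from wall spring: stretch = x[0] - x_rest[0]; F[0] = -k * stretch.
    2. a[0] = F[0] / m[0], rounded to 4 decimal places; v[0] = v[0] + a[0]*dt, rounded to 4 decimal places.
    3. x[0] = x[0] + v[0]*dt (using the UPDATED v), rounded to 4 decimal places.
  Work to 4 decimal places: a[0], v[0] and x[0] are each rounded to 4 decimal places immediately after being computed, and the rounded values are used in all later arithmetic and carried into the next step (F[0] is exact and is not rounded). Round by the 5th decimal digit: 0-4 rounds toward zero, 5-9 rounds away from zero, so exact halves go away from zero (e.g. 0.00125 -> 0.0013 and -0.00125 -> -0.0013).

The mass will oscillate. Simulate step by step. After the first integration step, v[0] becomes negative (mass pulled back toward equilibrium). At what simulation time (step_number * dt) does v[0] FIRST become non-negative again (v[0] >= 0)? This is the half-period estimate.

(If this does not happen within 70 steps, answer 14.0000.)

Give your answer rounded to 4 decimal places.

Step 0: x=[8.7000] v=[0.0000]
Step 1: x=[8.5760] v=[-0.6200]
Step 2: x=[8.3330] v=[-1.2152]
Step 3: x=[7.9806] v=[-1.7618]
Step 4: x=[7.5330] v=[-2.2379]
Step 5: x=[7.0081] v=[-2.6245]
Step 6: x=[6.4269] v=[-2.9061]
Step 7: x=[5.8126] v=[-3.0715]
Step 8: x=[5.1898] v=[-3.1140]
Step 9: x=[4.5834] v=[-3.0320]
Step 10: x=[4.0177] v=[-2.8287]
Step 11: x=[3.5153] v=[-2.5122]
Step 12: x=[3.0962] v=[-2.0953]
Step 13: x=[2.7773] v=[-1.5945]
Step 14: x=[2.5713] v=[-1.0300]
Step 15: x=[2.4864] v=[-0.4243]
Step 16: x=[2.5261] v=[0.1984]
First v>=0 after going negative at step 16, time=3.2000

Answer: 3.2000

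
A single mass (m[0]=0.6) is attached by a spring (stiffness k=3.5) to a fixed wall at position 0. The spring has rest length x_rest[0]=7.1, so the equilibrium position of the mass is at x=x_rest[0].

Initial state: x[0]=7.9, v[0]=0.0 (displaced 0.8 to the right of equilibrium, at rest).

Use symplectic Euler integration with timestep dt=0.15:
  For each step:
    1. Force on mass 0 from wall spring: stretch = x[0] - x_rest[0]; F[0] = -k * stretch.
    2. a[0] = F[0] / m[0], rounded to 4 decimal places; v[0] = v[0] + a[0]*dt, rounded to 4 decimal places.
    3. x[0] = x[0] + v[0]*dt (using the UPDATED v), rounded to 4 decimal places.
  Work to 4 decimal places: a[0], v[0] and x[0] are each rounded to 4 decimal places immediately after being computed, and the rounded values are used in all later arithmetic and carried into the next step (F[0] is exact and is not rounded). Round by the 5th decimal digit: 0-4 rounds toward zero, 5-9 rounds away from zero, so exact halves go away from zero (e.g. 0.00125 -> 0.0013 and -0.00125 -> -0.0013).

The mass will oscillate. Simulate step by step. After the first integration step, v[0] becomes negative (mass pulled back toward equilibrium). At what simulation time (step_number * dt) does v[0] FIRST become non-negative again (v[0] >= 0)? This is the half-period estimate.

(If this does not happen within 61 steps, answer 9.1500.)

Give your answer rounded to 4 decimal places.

Answer: 1.3500

Derivation:
Step 0: x=[7.9000] v=[0.0000]
Step 1: x=[7.7950] v=[-0.7000]
Step 2: x=[7.5988] v=[-1.3081]
Step 3: x=[7.3371] v=[-1.7446]
Step 4: x=[7.0443] v=[-1.9521]
Step 5: x=[6.7588] v=[-1.9034]
Step 6: x=[6.5181] v=[-1.6049]
Step 7: x=[6.3537] v=[-1.0957]
Step 8: x=[6.2873] v=[-0.4427]
Step 9: x=[6.3276] v=[0.2684]
First v>=0 after going negative at step 9, time=1.3500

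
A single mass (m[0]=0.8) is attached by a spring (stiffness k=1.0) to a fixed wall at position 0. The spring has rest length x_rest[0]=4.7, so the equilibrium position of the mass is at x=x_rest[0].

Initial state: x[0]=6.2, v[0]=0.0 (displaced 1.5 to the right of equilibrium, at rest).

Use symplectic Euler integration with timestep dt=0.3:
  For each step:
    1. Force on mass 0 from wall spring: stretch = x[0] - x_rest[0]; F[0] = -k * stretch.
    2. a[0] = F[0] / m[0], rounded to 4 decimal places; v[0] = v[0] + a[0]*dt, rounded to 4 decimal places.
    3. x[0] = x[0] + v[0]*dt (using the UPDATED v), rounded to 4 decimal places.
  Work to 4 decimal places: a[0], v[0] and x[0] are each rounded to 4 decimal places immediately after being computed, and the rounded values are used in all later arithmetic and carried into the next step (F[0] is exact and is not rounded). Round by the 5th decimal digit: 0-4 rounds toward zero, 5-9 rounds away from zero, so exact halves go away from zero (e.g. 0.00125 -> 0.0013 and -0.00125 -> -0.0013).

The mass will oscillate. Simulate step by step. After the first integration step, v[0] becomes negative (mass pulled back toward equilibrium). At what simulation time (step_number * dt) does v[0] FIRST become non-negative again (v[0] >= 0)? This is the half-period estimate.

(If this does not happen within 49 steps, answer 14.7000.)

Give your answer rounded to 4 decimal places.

Answer: 3.0000

Derivation:
Step 0: x=[6.2000] v=[0.0000]
Step 1: x=[6.0313] v=[-0.5625]
Step 2: x=[5.7128] v=[-1.0617]
Step 3: x=[5.2804] v=[-1.4415]
Step 4: x=[4.7826] v=[-1.6592]
Step 5: x=[4.2755] v=[-1.6902]
Step 6: x=[3.8162] v=[-1.5310]
Step 7: x=[3.4563] v=[-1.1996]
Step 8: x=[3.2363] v=[-0.7332]
Step 9: x=[3.1810] v=[-0.1843]
Step 10: x=[3.2966] v=[0.3853]
First v>=0 after going negative at step 10, time=3.0000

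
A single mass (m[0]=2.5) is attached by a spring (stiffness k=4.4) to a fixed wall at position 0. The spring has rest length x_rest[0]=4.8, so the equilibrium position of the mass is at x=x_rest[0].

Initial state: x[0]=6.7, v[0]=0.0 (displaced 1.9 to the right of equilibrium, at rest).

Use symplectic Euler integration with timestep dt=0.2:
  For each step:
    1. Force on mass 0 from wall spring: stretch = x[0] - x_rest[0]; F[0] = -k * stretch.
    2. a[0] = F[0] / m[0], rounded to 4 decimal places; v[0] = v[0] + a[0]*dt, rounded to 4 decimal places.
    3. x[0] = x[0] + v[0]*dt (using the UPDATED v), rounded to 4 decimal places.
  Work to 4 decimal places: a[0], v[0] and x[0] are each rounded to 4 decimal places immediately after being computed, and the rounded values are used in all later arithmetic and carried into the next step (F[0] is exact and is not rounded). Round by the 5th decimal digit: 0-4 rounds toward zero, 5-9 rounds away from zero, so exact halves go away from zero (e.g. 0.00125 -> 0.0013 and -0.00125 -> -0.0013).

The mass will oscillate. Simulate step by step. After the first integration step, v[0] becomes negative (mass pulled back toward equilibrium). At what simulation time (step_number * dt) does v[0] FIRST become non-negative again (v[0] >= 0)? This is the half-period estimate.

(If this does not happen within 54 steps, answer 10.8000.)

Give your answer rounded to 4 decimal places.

Step 0: x=[6.7000] v=[0.0000]
Step 1: x=[6.5662] v=[-0.6688]
Step 2: x=[6.3081] v=[-1.2905]
Step 3: x=[5.9438] v=[-1.8214]
Step 4: x=[5.4990] v=[-2.2240]
Step 5: x=[5.0050] v=[-2.4700]
Step 6: x=[4.4966] v=[-2.5422]
Step 7: x=[4.0095] v=[-2.4354]
Step 8: x=[3.5781] v=[-2.1571]
Step 9: x=[3.2327] v=[-1.7270]
Step 10: x=[2.9976] v=[-1.1753]
Step 11: x=[2.8894] v=[-0.5409]
Step 12: x=[2.9157] v=[0.1316]
First v>=0 after going negative at step 12, time=2.4000

Answer: 2.4000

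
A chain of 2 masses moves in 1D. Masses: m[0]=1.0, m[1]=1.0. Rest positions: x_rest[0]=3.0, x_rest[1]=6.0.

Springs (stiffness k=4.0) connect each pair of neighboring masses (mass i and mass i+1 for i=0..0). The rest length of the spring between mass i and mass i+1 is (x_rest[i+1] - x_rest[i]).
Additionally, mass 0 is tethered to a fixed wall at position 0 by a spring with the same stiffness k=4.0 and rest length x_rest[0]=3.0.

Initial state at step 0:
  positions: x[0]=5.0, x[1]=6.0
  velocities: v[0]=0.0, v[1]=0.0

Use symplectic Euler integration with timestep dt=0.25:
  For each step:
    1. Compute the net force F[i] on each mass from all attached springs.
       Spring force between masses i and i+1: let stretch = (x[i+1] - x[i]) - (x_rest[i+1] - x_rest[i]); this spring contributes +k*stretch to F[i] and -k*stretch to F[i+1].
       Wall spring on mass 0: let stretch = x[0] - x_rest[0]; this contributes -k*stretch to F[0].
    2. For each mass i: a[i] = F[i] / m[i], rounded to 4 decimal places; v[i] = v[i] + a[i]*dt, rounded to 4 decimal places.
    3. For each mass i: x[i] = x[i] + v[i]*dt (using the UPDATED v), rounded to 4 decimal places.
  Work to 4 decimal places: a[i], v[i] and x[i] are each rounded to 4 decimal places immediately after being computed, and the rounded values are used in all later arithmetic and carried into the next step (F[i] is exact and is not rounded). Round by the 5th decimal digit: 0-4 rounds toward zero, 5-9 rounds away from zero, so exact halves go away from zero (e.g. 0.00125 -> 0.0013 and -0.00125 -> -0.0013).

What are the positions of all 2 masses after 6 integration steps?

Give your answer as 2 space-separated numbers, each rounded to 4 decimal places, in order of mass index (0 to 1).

Step 0: x=[5.0000 6.0000] v=[0.0000 0.0000]
Step 1: x=[4.0000 6.5000] v=[-4.0000 2.0000]
Step 2: x=[2.6250 7.1250] v=[-5.5000 2.5000]
Step 3: x=[1.7188 7.3750] v=[-3.6250 1.0000]
Step 4: x=[1.7969 6.9610] v=[0.3124 -1.6562]
Step 5: x=[2.7168 6.0059] v=[3.6796 -3.8203]
Step 6: x=[3.7798 4.9786] v=[4.2519 -4.1094]

Answer: 3.7798 4.9786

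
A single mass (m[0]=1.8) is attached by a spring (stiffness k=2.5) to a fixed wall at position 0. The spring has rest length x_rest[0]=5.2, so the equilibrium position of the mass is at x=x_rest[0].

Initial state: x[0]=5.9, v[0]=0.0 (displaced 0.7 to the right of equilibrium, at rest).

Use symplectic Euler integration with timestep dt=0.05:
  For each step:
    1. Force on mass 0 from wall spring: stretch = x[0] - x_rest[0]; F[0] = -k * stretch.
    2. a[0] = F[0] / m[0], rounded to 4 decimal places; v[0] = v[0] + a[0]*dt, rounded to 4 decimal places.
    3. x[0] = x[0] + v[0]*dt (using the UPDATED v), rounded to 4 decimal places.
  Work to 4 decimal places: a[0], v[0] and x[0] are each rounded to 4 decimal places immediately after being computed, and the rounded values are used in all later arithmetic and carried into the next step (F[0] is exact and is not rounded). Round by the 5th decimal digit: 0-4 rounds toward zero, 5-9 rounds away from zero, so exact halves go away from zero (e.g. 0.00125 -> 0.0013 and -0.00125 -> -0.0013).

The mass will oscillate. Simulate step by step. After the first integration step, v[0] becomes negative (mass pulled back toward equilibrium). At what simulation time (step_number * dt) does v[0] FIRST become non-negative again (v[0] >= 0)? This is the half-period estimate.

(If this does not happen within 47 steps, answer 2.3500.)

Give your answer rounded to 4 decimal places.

Answer: 2.3500

Derivation:
Step 0: x=[5.9000] v=[0.0000]
Step 1: x=[5.8976] v=[-0.0486]
Step 2: x=[5.8928] v=[-0.0970]
Step 3: x=[5.8855] v=[-0.1451]
Step 4: x=[5.8759] v=[-0.1927]
Step 5: x=[5.8639] v=[-0.2396]
Step 6: x=[5.8496] v=[-0.2857]
Step 7: x=[5.8331] v=[-0.3308]
Step 8: x=[5.8144] v=[-0.3748]
Step 9: x=[5.7935] v=[-0.4175]
Step 10: x=[5.7706] v=[-0.4587]
Step 11: x=[5.7457] v=[-0.4983]
Step 12: x=[5.7189] v=[-0.5362]
Step 13: x=[5.6903] v=[-0.5722]
Step 14: x=[5.6600] v=[-0.6063]
Step 15: x=[5.6281] v=[-0.6382]
Step 16: x=[5.5947] v=[-0.6679]
Step 17: x=[5.5599] v=[-0.6953]
Step 18: x=[5.5239] v=[-0.7203]
Step 19: x=[5.4868] v=[-0.7428]
Step 20: x=[5.4487] v=[-0.7627]
Step 21: x=[5.4097] v=[-0.7800]
Step 22: x=[5.3700] v=[-0.7946]
Step 23: x=[5.3297] v=[-0.8064]
Step 24: x=[5.2889] v=[-0.8154]
Step 25: x=[5.2478] v=[-0.8216]
Step 26: x=[5.2066] v=[-0.8249]
Step 27: x=[5.1653] v=[-0.8254]
Step 28: x=[5.1242] v=[-0.8230]
Step 29: x=[5.0833] v=[-0.8177]
Step 30: x=[5.0428] v=[-0.8096]
Step 31: x=[5.0029] v=[-0.7987]
Step 32: x=[4.9637] v=[-0.7850]
Step 33: x=[4.9253] v=[-0.7686]
Step 34: x=[4.8878] v=[-0.7495]
Step 35: x=[4.8514] v=[-0.7278]
Step 36: x=[4.8162] v=[-0.7036]
Step 37: x=[4.7824] v=[-0.6769]
Step 38: x=[4.7500] v=[-0.6479]
Step 39: x=[4.7192] v=[-0.6167]
Step 40: x=[4.6900] v=[-0.5833]
Step 41: x=[4.6626] v=[-0.5479]
Step 42: x=[4.6371] v=[-0.5106]
Step 43: x=[4.6135] v=[-0.4715]
Step 44: x=[4.5920] v=[-0.4308]
Step 45: x=[4.5726] v=[-0.3886]
Step 46: x=[4.5554] v=[-0.3450]
Step 47: x=[4.5404] v=[-0.3002]
v[0] did not become non-negative within 47 steps; using fallback time=2.3500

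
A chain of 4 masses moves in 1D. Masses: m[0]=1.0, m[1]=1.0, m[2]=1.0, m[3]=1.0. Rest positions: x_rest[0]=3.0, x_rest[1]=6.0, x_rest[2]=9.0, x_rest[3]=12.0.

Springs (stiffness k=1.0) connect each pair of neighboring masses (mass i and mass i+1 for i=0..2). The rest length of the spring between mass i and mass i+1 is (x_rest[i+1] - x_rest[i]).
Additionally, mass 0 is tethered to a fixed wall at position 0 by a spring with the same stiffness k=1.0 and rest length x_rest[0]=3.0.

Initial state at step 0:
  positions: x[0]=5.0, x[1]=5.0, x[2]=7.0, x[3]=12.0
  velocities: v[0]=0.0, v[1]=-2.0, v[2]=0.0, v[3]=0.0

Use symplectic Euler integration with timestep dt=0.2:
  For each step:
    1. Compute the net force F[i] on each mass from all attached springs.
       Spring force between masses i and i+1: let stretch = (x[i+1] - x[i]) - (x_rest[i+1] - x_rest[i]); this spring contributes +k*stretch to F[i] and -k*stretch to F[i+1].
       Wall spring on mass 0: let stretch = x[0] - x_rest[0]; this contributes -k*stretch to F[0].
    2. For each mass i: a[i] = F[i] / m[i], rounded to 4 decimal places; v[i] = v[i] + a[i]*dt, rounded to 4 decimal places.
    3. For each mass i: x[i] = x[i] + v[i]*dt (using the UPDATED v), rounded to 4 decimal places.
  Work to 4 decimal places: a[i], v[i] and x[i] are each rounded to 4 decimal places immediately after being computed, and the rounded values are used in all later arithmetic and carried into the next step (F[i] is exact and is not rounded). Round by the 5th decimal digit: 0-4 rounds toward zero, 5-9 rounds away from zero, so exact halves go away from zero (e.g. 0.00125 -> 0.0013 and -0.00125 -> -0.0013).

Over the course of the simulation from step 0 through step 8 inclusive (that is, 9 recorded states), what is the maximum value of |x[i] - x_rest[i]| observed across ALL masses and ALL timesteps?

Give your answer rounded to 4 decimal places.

Answer: 2.7690

Derivation:
Step 0: x=[5.0000 5.0000 7.0000 12.0000] v=[0.0000 -2.0000 0.0000 0.0000]
Step 1: x=[4.8000 4.6800 7.1200 11.9200] v=[-1.0000 -1.6000 0.6000 -0.4000]
Step 2: x=[4.4032 4.4624 7.3344 11.7680] v=[-1.9840 -1.0880 1.0720 -0.7600]
Step 3: x=[3.8326 4.3573 7.6113 11.5587] v=[-2.8528 -0.5254 1.3843 -1.0467]
Step 4: x=[3.1297 4.3614 7.9159 11.3115] v=[-3.5144 0.0205 1.5230 -1.2362]
Step 5: x=[2.3509 4.4584 8.2141 11.0484] v=[-3.8940 0.4851 1.4912 -1.3153]
Step 6: x=[1.5624 4.6213 8.4755 10.7920] v=[-3.9427 0.8147 1.3069 -1.2822]
Step 7: x=[0.8337 4.8161 8.6754 10.5629] v=[-3.6434 0.9738 0.9994 -1.1455]
Step 8: x=[0.2310 5.0059 8.7964 10.3783] v=[-3.0137 0.9492 0.6050 -0.9230]
Max displacement = 2.7690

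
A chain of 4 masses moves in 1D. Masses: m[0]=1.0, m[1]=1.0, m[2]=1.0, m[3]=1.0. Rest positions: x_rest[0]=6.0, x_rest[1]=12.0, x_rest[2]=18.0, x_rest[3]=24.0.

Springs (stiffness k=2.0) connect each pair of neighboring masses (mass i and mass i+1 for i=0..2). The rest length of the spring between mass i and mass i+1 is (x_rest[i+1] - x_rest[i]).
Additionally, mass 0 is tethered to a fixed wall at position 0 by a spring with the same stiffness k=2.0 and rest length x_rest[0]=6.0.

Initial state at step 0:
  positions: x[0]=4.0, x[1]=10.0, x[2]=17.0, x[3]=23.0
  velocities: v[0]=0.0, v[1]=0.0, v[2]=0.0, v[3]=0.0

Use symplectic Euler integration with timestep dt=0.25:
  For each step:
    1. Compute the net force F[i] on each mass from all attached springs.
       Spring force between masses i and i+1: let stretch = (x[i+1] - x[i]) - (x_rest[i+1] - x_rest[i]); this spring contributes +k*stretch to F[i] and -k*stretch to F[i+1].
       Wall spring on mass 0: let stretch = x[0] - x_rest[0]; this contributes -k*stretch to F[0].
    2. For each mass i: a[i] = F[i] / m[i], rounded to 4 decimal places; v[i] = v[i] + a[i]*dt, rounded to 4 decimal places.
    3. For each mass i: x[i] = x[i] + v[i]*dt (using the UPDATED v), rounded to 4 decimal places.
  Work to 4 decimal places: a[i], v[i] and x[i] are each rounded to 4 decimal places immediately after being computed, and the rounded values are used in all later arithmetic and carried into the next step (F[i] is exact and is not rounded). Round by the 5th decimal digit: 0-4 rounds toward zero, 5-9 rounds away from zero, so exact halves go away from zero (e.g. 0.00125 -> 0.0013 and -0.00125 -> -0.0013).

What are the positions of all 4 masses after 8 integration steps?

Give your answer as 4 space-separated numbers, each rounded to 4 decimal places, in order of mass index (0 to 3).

Step 0: x=[4.0000 10.0000 17.0000 23.0000] v=[0.0000 0.0000 0.0000 0.0000]
Step 1: x=[4.2500 10.1250 16.8750 23.0000] v=[1.0000 0.5000 -0.5000 0.0000]
Step 2: x=[4.7031 10.3594 16.6719 22.9844] v=[1.8125 0.9375 -0.8125 -0.0625]
Step 3: x=[5.2754 10.6758 16.4688 22.9297] v=[2.2891 1.2656 -0.8125 -0.2188]
Step 4: x=[5.8633 11.0413 16.3492 22.8174] v=[2.3516 1.4619 -0.4786 -0.4493]
Step 5: x=[6.3656 11.4230 16.3746 22.6466] v=[2.0090 1.5269 0.1016 -0.6834]
Step 6: x=[6.7043 11.7915 16.5651 22.4418] v=[1.3549 1.4740 0.7618 -0.8194]
Step 7: x=[6.8409 12.1208 16.8935 22.2524] v=[0.5464 1.3172 1.3134 -0.7578]
Step 8: x=[6.7824 12.3867 17.2951 22.1431] v=[-0.2341 1.0636 1.6065 -0.4373]

Answer: 6.7824 12.3867 17.2951 22.1431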